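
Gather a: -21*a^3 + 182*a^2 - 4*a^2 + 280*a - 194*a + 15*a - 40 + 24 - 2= -21*a^3 + 178*a^2 + 101*a - 18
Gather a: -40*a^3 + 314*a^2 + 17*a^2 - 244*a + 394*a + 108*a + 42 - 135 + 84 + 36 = -40*a^3 + 331*a^2 + 258*a + 27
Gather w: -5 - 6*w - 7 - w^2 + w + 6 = -w^2 - 5*w - 6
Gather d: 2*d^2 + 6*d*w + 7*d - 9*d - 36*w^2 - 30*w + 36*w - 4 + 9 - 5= 2*d^2 + d*(6*w - 2) - 36*w^2 + 6*w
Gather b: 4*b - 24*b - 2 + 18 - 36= -20*b - 20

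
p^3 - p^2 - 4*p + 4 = (p - 2)*(p - 1)*(p + 2)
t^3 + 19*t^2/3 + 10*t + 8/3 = (t + 1/3)*(t + 2)*(t + 4)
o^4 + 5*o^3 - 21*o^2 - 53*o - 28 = (o - 4)*(o + 1)^2*(o + 7)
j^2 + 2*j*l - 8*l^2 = (j - 2*l)*(j + 4*l)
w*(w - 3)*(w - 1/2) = w^3 - 7*w^2/2 + 3*w/2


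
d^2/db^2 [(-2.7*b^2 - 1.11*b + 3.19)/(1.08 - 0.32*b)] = (4.44089209850063e-16*b + 6.41248)/(0.032768*b^3 - 0.331776*b^2 + 1.119744*b - 1.259712)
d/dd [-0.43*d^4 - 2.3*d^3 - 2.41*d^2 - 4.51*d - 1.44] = -1.72*d^3 - 6.9*d^2 - 4.82*d - 4.51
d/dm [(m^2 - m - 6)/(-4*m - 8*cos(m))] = ((1 - 2*m)*(m + 2*cos(m)) + (2*sin(m) - 1)*(-m^2 + m + 6))/(4*(m + 2*cos(m))^2)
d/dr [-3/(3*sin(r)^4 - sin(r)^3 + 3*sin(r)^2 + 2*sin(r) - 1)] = 3*(12*sin(r)^3 - 3*sin(r)^2 + 6*sin(r) + 2)*cos(r)/((3*sin(r) - 1)^2*(sin(r)^3 + sin(r) + 1)^2)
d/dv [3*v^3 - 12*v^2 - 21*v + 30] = 9*v^2 - 24*v - 21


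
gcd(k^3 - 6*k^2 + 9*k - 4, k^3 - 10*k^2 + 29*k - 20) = k^2 - 5*k + 4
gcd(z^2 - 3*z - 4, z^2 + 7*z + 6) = z + 1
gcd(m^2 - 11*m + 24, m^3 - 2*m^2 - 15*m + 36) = m - 3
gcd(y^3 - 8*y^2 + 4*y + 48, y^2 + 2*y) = y + 2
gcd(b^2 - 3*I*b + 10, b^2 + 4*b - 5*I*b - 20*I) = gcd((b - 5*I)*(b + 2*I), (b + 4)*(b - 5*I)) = b - 5*I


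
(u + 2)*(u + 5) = u^2 + 7*u + 10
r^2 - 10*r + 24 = (r - 6)*(r - 4)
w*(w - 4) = w^2 - 4*w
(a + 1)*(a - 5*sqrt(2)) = a^2 - 5*sqrt(2)*a + a - 5*sqrt(2)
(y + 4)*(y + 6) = y^2 + 10*y + 24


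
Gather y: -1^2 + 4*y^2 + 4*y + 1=4*y^2 + 4*y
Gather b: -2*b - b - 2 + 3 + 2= 3 - 3*b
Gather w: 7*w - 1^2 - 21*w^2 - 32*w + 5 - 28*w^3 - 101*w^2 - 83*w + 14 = -28*w^3 - 122*w^2 - 108*w + 18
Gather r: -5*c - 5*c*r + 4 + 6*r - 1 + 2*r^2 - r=-5*c + 2*r^2 + r*(5 - 5*c) + 3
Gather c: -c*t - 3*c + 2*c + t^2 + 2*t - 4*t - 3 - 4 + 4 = c*(-t - 1) + t^2 - 2*t - 3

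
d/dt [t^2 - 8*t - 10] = 2*t - 8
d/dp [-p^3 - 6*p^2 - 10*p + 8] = -3*p^2 - 12*p - 10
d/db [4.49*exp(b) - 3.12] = 4.49*exp(b)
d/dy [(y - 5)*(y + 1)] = 2*y - 4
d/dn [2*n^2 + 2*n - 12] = 4*n + 2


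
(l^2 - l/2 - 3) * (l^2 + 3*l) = l^4 + 5*l^3/2 - 9*l^2/2 - 9*l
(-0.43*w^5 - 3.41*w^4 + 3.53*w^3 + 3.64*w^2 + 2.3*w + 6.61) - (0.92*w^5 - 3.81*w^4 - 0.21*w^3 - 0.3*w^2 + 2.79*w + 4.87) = -1.35*w^5 + 0.4*w^4 + 3.74*w^3 + 3.94*w^2 - 0.49*w + 1.74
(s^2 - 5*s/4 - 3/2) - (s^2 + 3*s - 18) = 33/2 - 17*s/4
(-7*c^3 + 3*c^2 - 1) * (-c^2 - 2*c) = 7*c^5 + 11*c^4 - 6*c^3 + c^2 + 2*c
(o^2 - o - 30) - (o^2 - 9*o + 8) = 8*o - 38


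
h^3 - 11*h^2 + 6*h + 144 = (h - 8)*(h - 6)*(h + 3)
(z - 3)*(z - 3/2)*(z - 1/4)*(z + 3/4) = z^4 - 4*z^3 + 33*z^2/16 + 99*z/32 - 27/32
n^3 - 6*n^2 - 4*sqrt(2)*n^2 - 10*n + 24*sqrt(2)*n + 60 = (n - 6)*(n - 5*sqrt(2))*(n + sqrt(2))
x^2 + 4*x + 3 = (x + 1)*(x + 3)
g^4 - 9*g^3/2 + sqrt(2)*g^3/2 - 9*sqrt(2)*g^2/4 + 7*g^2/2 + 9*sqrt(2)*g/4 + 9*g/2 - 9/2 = (g - 3)*(g - 3/2)*(g - sqrt(2)/2)*(g + sqrt(2))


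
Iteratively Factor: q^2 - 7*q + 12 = (q - 4)*(q - 3)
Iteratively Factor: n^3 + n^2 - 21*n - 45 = (n - 5)*(n^2 + 6*n + 9) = (n - 5)*(n + 3)*(n + 3)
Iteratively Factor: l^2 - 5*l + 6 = (l - 3)*(l - 2)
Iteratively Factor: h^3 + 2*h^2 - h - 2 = (h + 2)*(h^2 - 1) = (h + 1)*(h + 2)*(h - 1)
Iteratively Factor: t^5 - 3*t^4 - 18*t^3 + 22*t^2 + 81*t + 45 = (t + 1)*(t^4 - 4*t^3 - 14*t^2 + 36*t + 45) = (t + 1)^2*(t^3 - 5*t^2 - 9*t + 45) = (t - 3)*(t + 1)^2*(t^2 - 2*t - 15) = (t - 3)*(t + 1)^2*(t + 3)*(t - 5)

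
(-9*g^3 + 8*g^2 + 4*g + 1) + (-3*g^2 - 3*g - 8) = -9*g^3 + 5*g^2 + g - 7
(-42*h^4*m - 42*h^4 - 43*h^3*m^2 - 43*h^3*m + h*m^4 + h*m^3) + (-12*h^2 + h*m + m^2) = -42*h^4*m - 42*h^4 - 43*h^3*m^2 - 43*h^3*m - 12*h^2 + h*m^4 + h*m^3 + h*m + m^2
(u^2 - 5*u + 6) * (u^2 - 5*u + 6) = u^4 - 10*u^3 + 37*u^2 - 60*u + 36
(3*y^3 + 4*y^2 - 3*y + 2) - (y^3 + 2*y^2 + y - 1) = 2*y^3 + 2*y^2 - 4*y + 3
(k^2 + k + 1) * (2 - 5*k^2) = -5*k^4 - 5*k^3 - 3*k^2 + 2*k + 2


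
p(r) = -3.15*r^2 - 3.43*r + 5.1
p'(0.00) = -3.43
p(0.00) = 5.10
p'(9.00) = -60.13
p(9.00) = -280.92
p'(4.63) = -32.60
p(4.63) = -78.31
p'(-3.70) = 19.88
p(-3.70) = -25.33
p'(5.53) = -38.27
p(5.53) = -110.20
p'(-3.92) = 21.27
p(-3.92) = -29.86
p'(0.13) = -4.25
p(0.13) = 4.60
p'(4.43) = -31.34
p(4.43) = -71.91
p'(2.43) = -18.74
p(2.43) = -21.84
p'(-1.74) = 7.53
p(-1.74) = 1.53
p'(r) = -6.3*r - 3.43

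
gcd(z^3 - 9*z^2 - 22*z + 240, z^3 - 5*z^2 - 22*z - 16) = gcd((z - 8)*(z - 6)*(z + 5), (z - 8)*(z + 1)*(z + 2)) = z - 8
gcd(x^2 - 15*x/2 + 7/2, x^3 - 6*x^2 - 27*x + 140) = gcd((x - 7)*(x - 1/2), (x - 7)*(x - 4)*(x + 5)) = x - 7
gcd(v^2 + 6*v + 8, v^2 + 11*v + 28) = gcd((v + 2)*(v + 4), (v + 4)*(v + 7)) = v + 4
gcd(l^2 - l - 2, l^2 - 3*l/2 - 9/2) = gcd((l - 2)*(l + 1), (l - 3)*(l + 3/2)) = 1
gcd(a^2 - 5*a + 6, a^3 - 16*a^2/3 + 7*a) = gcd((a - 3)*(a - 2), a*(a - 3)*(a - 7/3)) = a - 3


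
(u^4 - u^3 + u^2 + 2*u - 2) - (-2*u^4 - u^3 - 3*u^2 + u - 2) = 3*u^4 + 4*u^2 + u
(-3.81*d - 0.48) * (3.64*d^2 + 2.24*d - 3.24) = -13.8684*d^3 - 10.2816*d^2 + 11.2692*d + 1.5552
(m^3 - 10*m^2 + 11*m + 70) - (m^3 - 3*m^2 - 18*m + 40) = -7*m^2 + 29*m + 30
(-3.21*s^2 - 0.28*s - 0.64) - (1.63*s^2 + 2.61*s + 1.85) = -4.84*s^2 - 2.89*s - 2.49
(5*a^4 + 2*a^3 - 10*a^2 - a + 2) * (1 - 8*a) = -40*a^5 - 11*a^4 + 82*a^3 - 2*a^2 - 17*a + 2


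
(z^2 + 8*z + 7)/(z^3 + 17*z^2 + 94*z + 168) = (z + 1)/(z^2 + 10*z + 24)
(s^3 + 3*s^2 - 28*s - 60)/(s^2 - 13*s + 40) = (s^2 + 8*s + 12)/(s - 8)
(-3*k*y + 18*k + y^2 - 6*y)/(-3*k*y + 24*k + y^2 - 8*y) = (y - 6)/(y - 8)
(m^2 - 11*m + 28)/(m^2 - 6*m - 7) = (m - 4)/(m + 1)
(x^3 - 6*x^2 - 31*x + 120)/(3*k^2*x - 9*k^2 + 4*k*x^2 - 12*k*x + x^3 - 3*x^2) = (x^2 - 3*x - 40)/(3*k^2 + 4*k*x + x^2)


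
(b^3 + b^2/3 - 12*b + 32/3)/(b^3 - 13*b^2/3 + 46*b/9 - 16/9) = 3*(b + 4)/(3*b - 2)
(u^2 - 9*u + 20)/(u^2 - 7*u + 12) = (u - 5)/(u - 3)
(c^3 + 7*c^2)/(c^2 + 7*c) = c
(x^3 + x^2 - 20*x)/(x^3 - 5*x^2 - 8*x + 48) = x*(x + 5)/(x^2 - x - 12)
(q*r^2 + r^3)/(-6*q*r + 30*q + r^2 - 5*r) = r^2*(-q - r)/(6*q*r - 30*q - r^2 + 5*r)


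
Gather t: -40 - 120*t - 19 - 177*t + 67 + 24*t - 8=-273*t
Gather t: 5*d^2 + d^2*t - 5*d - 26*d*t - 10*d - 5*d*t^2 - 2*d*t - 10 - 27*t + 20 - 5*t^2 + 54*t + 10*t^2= 5*d^2 - 15*d + t^2*(5 - 5*d) + t*(d^2 - 28*d + 27) + 10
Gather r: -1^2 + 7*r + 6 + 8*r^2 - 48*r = 8*r^2 - 41*r + 5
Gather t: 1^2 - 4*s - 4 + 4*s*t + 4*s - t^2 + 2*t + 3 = -t^2 + t*(4*s + 2)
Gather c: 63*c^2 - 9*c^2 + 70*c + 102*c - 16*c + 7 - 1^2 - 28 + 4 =54*c^2 + 156*c - 18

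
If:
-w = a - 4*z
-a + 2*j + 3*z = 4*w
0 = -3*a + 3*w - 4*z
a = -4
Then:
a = -4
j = -27/2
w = -8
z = -3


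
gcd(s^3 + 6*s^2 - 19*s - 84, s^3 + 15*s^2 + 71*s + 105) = s^2 + 10*s + 21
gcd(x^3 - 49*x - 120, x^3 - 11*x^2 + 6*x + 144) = x^2 - 5*x - 24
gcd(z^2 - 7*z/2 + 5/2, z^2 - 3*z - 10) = 1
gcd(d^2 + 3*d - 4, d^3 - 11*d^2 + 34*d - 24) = d - 1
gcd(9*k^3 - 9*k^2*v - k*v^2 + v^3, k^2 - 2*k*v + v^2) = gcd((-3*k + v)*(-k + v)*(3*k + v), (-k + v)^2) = -k + v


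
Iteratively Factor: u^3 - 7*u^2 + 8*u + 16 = (u - 4)*(u^2 - 3*u - 4) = (u - 4)^2*(u + 1)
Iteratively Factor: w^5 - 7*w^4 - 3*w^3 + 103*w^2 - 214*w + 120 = (w - 3)*(w^4 - 4*w^3 - 15*w^2 + 58*w - 40) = (w - 3)*(w - 2)*(w^3 - 2*w^2 - 19*w + 20) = (w - 3)*(w - 2)*(w + 4)*(w^2 - 6*w + 5) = (w - 5)*(w - 3)*(w - 2)*(w + 4)*(w - 1)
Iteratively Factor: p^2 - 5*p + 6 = (p - 3)*(p - 2)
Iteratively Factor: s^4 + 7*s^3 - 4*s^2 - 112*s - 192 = (s + 3)*(s^3 + 4*s^2 - 16*s - 64) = (s + 3)*(s + 4)*(s^2 - 16) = (s - 4)*(s + 3)*(s + 4)*(s + 4)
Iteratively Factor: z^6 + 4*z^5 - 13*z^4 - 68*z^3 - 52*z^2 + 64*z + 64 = (z + 1)*(z^5 + 3*z^4 - 16*z^3 - 52*z^2 + 64) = (z - 4)*(z + 1)*(z^4 + 7*z^3 + 12*z^2 - 4*z - 16) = (z - 4)*(z + 1)*(z + 4)*(z^3 + 3*z^2 - 4) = (z - 4)*(z + 1)*(z + 2)*(z + 4)*(z^2 + z - 2) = (z - 4)*(z - 1)*(z + 1)*(z + 2)*(z + 4)*(z + 2)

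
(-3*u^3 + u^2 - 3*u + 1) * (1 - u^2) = 3*u^5 - u^4 - 3*u + 1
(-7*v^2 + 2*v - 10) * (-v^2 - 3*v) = 7*v^4 + 19*v^3 + 4*v^2 + 30*v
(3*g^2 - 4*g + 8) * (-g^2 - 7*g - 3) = -3*g^4 - 17*g^3 + 11*g^2 - 44*g - 24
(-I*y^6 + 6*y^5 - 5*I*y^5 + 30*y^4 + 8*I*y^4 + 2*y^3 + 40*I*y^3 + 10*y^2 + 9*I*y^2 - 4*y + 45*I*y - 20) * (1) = -I*y^6 + 6*y^5 - 5*I*y^5 + 30*y^4 + 8*I*y^4 + 2*y^3 + 40*I*y^3 + 10*y^2 + 9*I*y^2 - 4*y + 45*I*y - 20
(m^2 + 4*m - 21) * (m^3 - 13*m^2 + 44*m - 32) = m^5 - 9*m^4 - 29*m^3 + 417*m^2 - 1052*m + 672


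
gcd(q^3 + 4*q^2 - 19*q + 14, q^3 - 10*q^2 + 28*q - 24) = q - 2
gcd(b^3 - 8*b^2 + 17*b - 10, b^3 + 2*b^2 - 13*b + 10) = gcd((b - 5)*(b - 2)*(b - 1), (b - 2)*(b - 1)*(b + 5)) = b^2 - 3*b + 2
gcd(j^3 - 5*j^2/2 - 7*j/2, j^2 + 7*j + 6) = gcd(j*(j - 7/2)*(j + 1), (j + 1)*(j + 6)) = j + 1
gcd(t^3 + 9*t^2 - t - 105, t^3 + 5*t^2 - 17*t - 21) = t^2 + 4*t - 21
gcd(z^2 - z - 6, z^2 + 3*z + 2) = z + 2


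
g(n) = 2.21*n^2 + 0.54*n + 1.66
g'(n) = 4.42*n + 0.54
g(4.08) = 40.65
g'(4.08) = 18.57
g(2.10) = 12.54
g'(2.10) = 9.82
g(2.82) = 20.76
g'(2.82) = 13.00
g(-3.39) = 25.23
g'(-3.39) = -14.44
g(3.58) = 31.92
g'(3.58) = 16.36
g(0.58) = 2.72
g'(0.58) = 3.10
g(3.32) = 27.81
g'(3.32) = 15.21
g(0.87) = 3.80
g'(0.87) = 4.39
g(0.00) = 1.66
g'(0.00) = 0.54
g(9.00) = 185.53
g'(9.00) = 40.32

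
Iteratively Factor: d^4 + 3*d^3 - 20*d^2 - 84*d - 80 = (d - 5)*(d^3 + 8*d^2 + 20*d + 16) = (d - 5)*(d + 4)*(d^2 + 4*d + 4) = (d - 5)*(d + 2)*(d + 4)*(d + 2)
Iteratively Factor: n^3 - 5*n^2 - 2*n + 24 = (n - 3)*(n^2 - 2*n - 8) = (n - 4)*(n - 3)*(n + 2)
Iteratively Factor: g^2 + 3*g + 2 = (g + 2)*(g + 1)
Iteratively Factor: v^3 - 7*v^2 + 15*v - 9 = (v - 1)*(v^2 - 6*v + 9) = (v - 3)*(v - 1)*(v - 3)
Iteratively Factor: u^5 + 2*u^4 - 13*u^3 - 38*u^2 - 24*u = (u + 2)*(u^4 - 13*u^2 - 12*u) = (u - 4)*(u + 2)*(u^3 + 4*u^2 + 3*u) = (u - 4)*(u + 2)*(u + 3)*(u^2 + u) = u*(u - 4)*(u + 2)*(u + 3)*(u + 1)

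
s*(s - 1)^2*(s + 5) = s^4 + 3*s^3 - 9*s^2 + 5*s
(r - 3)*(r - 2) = r^2 - 5*r + 6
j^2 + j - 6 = (j - 2)*(j + 3)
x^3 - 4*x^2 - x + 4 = (x - 4)*(x - 1)*(x + 1)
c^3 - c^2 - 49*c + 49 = (c - 7)*(c - 1)*(c + 7)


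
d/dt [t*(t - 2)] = 2*t - 2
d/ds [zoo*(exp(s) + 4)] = zoo*exp(s)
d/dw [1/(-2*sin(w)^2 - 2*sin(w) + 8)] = (2*sin(w) + 1)*cos(w)/(2*(sin(w)^2 + sin(w) - 4)^2)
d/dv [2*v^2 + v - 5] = 4*v + 1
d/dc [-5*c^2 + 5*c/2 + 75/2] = 5/2 - 10*c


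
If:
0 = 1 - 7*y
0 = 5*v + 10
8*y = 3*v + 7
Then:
No Solution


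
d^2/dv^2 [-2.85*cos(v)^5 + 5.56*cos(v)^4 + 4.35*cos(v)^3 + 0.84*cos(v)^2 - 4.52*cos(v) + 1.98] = 71.25*cos(v)^5 - 88.96*cos(v)^4 - 96.15*cos(v)^3 + 63.36*cos(v)^2 + 30.62*cos(v) + 1.67999999999999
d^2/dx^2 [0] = 0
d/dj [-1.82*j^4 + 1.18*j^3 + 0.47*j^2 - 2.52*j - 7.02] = -7.28*j^3 + 3.54*j^2 + 0.94*j - 2.52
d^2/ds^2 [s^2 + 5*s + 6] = 2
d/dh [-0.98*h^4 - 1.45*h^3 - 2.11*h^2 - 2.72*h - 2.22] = -3.92*h^3 - 4.35*h^2 - 4.22*h - 2.72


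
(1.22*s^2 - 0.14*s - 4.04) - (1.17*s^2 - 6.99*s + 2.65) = 0.05*s^2 + 6.85*s - 6.69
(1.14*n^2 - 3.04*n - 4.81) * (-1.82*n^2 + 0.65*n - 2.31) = -2.0748*n^4 + 6.2738*n^3 + 4.1448*n^2 + 3.8959*n + 11.1111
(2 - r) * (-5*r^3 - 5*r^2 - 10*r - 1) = 5*r^4 - 5*r^3 - 19*r - 2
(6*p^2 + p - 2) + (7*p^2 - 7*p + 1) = 13*p^2 - 6*p - 1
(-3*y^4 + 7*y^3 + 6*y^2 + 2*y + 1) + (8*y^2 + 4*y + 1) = -3*y^4 + 7*y^3 + 14*y^2 + 6*y + 2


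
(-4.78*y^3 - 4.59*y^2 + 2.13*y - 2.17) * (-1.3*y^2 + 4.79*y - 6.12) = 6.214*y^5 - 16.9292*y^4 + 4.4985*y^3 + 41.1145*y^2 - 23.4299*y + 13.2804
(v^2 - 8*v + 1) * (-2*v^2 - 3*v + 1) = -2*v^4 + 13*v^3 + 23*v^2 - 11*v + 1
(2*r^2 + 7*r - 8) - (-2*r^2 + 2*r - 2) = 4*r^2 + 5*r - 6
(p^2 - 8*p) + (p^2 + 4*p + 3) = 2*p^2 - 4*p + 3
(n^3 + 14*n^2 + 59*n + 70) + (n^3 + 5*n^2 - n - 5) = 2*n^3 + 19*n^2 + 58*n + 65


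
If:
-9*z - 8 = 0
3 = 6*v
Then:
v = 1/2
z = -8/9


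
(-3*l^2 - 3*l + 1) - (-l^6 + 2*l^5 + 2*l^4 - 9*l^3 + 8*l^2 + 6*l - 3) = l^6 - 2*l^5 - 2*l^4 + 9*l^3 - 11*l^2 - 9*l + 4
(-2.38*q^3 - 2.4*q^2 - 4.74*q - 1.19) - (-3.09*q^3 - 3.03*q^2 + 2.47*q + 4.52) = 0.71*q^3 + 0.63*q^2 - 7.21*q - 5.71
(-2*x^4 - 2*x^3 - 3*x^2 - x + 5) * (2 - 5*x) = 10*x^5 + 6*x^4 + 11*x^3 - x^2 - 27*x + 10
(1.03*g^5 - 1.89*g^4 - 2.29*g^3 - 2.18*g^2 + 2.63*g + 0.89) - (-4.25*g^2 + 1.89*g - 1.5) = 1.03*g^5 - 1.89*g^4 - 2.29*g^3 + 2.07*g^2 + 0.74*g + 2.39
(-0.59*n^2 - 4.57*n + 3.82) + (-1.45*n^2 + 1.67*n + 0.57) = -2.04*n^2 - 2.9*n + 4.39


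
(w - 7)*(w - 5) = w^2 - 12*w + 35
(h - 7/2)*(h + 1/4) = h^2 - 13*h/4 - 7/8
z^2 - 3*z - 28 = (z - 7)*(z + 4)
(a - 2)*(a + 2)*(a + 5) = a^3 + 5*a^2 - 4*a - 20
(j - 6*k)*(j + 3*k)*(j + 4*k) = j^3 + j^2*k - 30*j*k^2 - 72*k^3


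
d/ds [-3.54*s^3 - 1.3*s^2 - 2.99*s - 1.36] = -10.62*s^2 - 2.6*s - 2.99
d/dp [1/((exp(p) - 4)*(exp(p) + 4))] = -2*exp(2*p)/(exp(4*p) - 32*exp(2*p) + 256)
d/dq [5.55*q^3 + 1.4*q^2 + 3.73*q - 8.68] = 16.65*q^2 + 2.8*q + 3.73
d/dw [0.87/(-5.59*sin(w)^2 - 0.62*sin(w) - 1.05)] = (9.7266*sin(w) + 0.5394)*cos(w)/(5.59*sin(w)^2 + 0.62*sin(w) + 1.05)^2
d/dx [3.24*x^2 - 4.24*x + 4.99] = 6.48*x - 4.24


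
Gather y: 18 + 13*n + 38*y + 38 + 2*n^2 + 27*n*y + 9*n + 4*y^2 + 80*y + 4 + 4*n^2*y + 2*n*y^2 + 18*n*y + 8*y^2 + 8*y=2*n^2 + 22*n + y^2*(2*n + 12) + y*(4*n^2 + 45*n + 126) + 60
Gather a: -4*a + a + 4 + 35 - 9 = 30 - 3*a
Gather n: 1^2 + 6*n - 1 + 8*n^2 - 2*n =8*n^2 + 4*n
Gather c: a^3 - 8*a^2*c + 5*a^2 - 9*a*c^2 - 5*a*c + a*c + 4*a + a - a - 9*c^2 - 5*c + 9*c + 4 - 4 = a^3 + 5*a^2 + 4*a + c^2*(-9*a - 9) + c*(-8*a^2 - 4*a + 4)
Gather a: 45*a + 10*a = 55*a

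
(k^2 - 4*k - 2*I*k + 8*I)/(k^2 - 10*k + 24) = (k - 2*I)/(k - 6)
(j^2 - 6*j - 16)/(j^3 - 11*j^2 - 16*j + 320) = (j + 2)/(j^2 - 3*j - 40)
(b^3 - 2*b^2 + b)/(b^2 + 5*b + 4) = b*(b^2 - 2*b + 1)/(b^2 + 5*b + 4)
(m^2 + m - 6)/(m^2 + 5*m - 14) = (m + 3)/(m + 7)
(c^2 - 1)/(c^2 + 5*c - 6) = (c + 1)/(c + 6)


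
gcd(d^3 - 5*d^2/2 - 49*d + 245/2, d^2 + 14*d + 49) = d + 7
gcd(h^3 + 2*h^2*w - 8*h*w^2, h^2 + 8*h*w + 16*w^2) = h + 4*w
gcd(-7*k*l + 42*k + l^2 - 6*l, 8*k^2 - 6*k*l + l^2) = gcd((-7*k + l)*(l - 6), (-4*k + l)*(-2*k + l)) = 1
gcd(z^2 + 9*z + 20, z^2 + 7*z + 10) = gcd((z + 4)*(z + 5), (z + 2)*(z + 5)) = z + 5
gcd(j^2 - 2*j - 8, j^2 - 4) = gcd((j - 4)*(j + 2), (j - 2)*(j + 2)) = j + 2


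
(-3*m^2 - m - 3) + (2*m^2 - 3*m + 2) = -m^2 - 4*m - 1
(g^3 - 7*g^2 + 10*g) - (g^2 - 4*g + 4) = g^3 - 8*g^2 + 14*g - 4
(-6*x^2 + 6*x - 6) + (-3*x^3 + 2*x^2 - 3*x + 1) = -3*x^3 - 4*x^2 + 3*x - 5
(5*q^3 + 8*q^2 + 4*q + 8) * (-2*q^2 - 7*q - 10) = -10*q^5 - 51*q^4 - 114*q^3 - 124*q^2 - 96*q - 80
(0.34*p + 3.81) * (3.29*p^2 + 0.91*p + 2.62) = 1.1186*p^3 + 12.8443*p^2 + 4.3579*p + 9.9822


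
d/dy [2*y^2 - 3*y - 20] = 4*y - 3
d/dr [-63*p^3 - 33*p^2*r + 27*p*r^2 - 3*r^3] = -33*p^2 + 54*p*r - 9*r^2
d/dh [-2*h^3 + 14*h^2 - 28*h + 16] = -6*h^2 + 28*h - 28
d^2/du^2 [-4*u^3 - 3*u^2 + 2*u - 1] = -24*u - 6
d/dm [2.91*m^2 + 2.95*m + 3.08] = 5.82*m + 2.95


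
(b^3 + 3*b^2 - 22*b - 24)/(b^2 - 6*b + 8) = (b^2 + 7*b + 6)/(b - 2)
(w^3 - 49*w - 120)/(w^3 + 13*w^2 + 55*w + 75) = (w - 8)/(w + 5)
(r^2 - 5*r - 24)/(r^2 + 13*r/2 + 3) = 2*(r^2 - 5*r - 24)/(2*r^2 + 13*r + 6)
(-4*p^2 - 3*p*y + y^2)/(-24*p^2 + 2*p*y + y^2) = (p + y)/(6*p + y)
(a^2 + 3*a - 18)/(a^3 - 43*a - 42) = (a - 3)/(a^2 - 6*a - 7)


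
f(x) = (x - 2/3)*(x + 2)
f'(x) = 2*x + 4/3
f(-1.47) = -1.13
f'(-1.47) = -1.61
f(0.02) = -1.31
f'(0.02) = 1.37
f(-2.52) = 1.66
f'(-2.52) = -3.71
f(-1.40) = -1.24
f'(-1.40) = -1.47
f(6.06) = 43.47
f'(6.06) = 13.45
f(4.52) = 25.12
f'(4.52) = 10.37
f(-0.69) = -1.78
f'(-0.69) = -0.05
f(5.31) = 33.94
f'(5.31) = 11.95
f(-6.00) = 26.67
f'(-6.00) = -10.67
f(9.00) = 91.67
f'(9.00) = 19.33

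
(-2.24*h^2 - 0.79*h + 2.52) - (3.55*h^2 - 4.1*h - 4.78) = -5.79*h^2 + 3.31*h + 7.3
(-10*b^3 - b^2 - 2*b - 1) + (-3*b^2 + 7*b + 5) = -10*b^3 - 4*b^2 + 5*b + 4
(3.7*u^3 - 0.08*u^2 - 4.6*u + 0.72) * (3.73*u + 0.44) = 13.801*u^4 + 1.3296*u^3 - 17.1932*u^2 + 0.6616*u + 0.3168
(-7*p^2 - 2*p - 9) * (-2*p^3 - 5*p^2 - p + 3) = 14*p^5 + 39*p^4 + 35*p^3 + 26*p^2 + 3*p - 27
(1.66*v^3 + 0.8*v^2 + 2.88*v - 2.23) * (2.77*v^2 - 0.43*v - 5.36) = 4.5982*v^5 + 1.5022*v^4 - 1.264*v^3 - 11.7035*v^2 - 14.4779*v + 11.9528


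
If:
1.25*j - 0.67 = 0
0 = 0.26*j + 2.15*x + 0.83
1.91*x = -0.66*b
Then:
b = 1.30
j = 0.54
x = -0.45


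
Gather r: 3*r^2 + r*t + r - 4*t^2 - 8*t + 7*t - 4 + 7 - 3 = 3*r^2 + r*(t + 1) - 4*t^2 - t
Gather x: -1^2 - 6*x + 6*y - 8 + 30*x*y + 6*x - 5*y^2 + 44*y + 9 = 30*x*y - 5*y^2 + 50*y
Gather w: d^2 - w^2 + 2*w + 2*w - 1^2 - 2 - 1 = d^2 - w^2 + 4*w - 4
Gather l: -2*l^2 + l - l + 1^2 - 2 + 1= -2*l^2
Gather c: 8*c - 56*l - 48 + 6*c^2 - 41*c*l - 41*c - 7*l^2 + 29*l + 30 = 6*c^2 + c*(-41*l - 33) - 7*l^2 - 27*l - 18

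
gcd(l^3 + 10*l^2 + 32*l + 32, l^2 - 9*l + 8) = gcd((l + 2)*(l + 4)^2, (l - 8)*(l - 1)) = 1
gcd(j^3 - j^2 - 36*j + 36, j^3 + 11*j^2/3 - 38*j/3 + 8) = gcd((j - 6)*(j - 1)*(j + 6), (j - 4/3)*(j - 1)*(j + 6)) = j^2 + 5*j - 6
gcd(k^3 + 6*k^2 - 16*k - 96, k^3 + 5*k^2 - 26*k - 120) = k^2 + 10*k + 24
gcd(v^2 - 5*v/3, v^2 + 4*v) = v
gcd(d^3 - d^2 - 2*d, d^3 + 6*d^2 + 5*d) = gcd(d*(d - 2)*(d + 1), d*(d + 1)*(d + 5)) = d^2 + d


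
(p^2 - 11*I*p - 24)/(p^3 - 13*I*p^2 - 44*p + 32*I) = (p - 3*I)/(p^2 - 5*I*p - 4)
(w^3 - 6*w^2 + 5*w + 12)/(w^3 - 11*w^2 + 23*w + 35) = (w^2 - 7*w + 12)/(w^2 - 12*w + 35)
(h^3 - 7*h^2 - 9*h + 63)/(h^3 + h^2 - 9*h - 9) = (h - 7)/(h + 1)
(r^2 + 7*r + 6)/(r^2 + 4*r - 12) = (r + 1)/(r - 2)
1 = 1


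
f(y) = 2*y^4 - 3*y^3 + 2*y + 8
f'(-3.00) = -295.00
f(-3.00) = 245.00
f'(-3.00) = -295.00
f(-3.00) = 245.00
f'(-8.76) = -6066.41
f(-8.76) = 13784.46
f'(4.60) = 590.25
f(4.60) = 620.68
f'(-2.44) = -167.80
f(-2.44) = 117.59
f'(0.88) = 0.48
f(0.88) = 8.91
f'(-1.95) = -91.54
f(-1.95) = 55.26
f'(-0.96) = -13.37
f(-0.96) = 10.43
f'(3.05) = 145.26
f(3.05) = 102.06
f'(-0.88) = -10.42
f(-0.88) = 9.48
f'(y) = 8*y^3 - 9*y^2 + 2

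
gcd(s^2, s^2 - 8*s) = s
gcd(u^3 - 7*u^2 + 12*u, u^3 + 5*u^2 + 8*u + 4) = 1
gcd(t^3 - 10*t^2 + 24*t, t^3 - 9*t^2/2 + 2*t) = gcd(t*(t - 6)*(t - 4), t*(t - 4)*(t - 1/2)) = t^2 - 4*t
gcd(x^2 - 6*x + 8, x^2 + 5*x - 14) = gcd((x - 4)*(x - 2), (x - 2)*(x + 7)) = x - 2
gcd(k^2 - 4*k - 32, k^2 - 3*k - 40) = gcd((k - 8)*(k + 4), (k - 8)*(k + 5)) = k - 8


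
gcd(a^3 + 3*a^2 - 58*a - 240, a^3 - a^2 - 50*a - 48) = a^2 - 2*a - 48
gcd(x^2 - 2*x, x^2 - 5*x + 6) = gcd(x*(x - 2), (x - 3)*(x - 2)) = x - 2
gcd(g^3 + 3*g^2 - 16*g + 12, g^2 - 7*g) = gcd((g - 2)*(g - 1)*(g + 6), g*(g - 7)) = 1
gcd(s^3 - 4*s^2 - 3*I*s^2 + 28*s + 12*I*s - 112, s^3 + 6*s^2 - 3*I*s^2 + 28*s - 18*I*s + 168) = s^2 - 3*I*s + 28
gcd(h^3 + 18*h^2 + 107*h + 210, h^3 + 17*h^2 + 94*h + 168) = h^2 + 13*h + 42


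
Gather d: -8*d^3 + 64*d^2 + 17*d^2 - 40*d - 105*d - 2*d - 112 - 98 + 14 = -8*d^3 + 81*d^2 - 147*d - 196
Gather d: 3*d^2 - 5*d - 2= 3*d^2 - 5*d - 2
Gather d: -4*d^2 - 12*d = -4*d^2 - 12*d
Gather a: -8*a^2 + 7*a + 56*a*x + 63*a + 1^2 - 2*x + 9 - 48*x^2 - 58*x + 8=-8*a^2 + a*(56*x + 70) - 48*x^2 - 60*x + 18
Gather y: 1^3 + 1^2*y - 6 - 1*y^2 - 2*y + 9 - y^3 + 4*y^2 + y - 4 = -y^3 + 3*y^2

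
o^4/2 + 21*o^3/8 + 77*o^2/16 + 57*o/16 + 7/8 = (o/2 + 1/4)*(o + 1)*(o + 7/4)*(o + 2)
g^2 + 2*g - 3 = (g - 1)*(g + 3)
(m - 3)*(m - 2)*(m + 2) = m^3 - 3*m^2 - 4*m + 12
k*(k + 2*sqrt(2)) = k^2 + 2*sqrt(2)*k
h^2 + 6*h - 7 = (h - 1)*(h + 7)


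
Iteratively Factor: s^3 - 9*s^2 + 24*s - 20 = (s - 2)*(s^2 - 7*s + 10) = (s - 5)*(s - 2)*(s - 2)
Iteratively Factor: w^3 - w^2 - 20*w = (w - 5)*(w^2 + 4*w) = w*(w - 5)*(w + 4)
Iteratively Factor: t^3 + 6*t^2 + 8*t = (t)*(t^2 + 6*t + 8) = t*(t + 2)*(t + 4)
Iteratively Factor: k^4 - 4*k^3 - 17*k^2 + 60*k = (k + 4)*(k^3 - 8*k^2 + 15*k) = (k - 3)*(k + 4)*(k^2 - 5*k) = k*(k - 3)*(k + 4)*(k - 5)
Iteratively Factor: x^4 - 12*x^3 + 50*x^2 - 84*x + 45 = (x - 3)*(x^3 - 9*x^2 + 23*x - 15) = (x - 3)*(x - 1)*(x^2 - 8*x + 15) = (x - 5)*(x - 3)*(x - 1)*(x - 3)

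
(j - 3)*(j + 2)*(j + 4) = j^3 + 3*j^2 - 10*j - 24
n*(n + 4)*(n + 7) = n^3 + 11*n^2 + 28*n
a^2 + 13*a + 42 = (a + 6)*(a + 7)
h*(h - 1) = h^2 - h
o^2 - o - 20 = (o - 5)*(o + 4)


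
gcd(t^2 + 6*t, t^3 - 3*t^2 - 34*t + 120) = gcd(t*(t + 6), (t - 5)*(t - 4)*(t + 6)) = t + 6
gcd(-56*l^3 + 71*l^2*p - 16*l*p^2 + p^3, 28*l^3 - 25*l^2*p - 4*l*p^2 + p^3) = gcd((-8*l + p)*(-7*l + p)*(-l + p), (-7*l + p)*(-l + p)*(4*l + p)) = 7*l^2 - 8*l*p + p^2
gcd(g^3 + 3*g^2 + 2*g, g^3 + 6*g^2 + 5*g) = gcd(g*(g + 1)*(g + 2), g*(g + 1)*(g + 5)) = g^2 + g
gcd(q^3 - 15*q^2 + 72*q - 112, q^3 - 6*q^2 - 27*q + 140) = q^2 - 11*q + 28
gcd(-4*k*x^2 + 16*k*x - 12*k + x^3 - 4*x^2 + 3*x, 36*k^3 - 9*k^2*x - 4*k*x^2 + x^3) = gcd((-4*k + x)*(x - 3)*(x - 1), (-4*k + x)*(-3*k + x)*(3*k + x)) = -4*k + x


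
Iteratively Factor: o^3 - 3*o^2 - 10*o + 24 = (o - 2)*(o^2 - o - 12) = (o - 2)*(o + 3)*(o - 4)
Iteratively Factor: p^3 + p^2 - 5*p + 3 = (p - 1)*(p^2 + 2*p - 3) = (p - 1)^2*(p + 3)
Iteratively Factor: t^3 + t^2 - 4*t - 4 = (t - 2)*(t^2 + 3*t + 2) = (t - 2)*(t + 1)*(t + 2)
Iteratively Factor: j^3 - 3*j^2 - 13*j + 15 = (j + 3)*(j^2 - 6*j + 5) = (j - 1)*(j + 3)*(j - 5)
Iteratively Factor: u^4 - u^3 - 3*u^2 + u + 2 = (u + 1)*(u^3 - 2*u^2 - u + 2) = (u - 1)*(u + 1)*(u^2 - u - 2) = (u - 2)*(u - 1)*(u + 1)*(u + 1)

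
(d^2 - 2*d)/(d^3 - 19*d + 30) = d/(d^2 + 2*d - 15)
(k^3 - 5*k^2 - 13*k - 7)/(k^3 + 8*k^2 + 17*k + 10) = (k^2 - 6*k - 7)/(k^2 + 7*k + 10)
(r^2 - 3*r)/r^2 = (r - 3)/r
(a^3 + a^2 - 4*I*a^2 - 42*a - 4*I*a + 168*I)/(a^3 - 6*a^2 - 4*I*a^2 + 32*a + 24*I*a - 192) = (a^2 + a*(7 - 4*I) - 28*I)/(a^2 - 4*I*a + 32)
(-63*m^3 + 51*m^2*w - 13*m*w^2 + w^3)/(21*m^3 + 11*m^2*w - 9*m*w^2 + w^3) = (-3*m + w)/(m + w)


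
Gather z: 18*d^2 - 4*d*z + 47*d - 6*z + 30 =18*d^2 + 47*d + z*(-4*d - 6) + 30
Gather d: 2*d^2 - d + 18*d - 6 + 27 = 2*d^2 + 17*d + 21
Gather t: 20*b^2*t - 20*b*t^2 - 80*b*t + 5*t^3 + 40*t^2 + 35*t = 5*t^3 + t^2*(40 - 20*b) + t*(20*b^2 - 80*b + 35)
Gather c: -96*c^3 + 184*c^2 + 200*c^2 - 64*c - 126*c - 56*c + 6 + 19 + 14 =-96*c^3 + 384*c^2 - 246*c + 39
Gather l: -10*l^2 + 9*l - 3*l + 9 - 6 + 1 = -10*l^2 + 6*l + 4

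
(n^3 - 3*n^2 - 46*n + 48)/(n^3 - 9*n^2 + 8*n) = (n + 6)/n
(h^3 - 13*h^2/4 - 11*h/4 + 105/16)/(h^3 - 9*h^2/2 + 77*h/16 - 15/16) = (4*h^2 - 8*h - 21)/(4*h^2 - 13*h + 3)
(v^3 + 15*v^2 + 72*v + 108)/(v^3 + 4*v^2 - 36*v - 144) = (v^2 + 9*v + 18)/(v^2 - 2*v - 24)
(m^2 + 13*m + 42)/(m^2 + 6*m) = (m + 7)/m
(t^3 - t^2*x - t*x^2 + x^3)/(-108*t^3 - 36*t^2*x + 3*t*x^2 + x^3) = (-t^3 + t^2*x + t*x^2 - x^3)/(108*t^3 + 36*t^2*x - 3*t*x^2 - x^3)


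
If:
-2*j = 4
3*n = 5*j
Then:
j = -2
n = -10/3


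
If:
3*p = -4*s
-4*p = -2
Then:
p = 1/2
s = -3/8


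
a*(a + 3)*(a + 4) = a^3 + 7*a^2 + 12*a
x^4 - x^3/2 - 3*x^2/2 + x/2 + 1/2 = (x - 1)^2*(x + 1/2)*(x + 1)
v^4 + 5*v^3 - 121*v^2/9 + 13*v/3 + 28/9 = (v - 4/3)*(v - 1)*(v + 1/3)*(v + 7)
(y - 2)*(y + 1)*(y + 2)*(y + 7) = y^4 + 8*y^3 + 3*y^2 - 32*y - 28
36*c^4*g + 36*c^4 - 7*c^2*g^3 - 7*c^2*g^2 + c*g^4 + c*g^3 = (-6*c + g)*(-3*c + g)*(2*c + g)*(c*g + c)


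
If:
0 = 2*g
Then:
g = 0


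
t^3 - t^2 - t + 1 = (t - 1)^2*(t + 1)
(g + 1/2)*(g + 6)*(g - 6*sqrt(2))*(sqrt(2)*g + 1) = sqrt(2)*g^4 - 11*g^3 + 13*sqrt(2)*g^3/2 - 143*g^2/2 - 3*sqrt(2)*g^2 - 39*sqrt(2)*g - 33*g - 18*sqrt(2)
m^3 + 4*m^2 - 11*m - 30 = (m - 3)*(m + 2)*(m + 5)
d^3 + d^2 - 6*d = d*(d - 2)*(d + 3)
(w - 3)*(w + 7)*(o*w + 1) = o*w^3 + 4*o*w^2 - 21*o*w + w^2 + 4*w - 21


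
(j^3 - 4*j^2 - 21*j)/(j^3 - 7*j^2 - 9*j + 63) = j/(j - 3)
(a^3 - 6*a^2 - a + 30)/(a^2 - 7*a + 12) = (a^2 - 3*a - 10)/(a - 4)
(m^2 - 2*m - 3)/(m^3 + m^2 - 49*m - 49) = (m - 3)/(m^2 - 49)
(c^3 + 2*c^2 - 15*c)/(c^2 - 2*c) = (c^2 + 2*c - 15)/(c - 2)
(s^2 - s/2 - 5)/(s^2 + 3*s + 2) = (s - 5/2)/(s + 1)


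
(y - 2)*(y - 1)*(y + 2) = y^3 - y^2 - 4*y + 4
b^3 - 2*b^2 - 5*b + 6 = (b - 3)*(b - 1)*(b + 2)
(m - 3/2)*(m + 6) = m^2 + 9*m/2 - 9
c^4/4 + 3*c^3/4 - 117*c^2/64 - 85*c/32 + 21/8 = (c/4 + 1)*(c - 2)*(c - 3/4)*(c + 7/4)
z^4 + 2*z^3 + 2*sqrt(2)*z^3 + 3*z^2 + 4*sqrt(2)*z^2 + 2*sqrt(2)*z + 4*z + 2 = (z + 1)^2*(z + sqrt(2))^2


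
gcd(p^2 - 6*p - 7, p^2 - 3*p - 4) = p + 1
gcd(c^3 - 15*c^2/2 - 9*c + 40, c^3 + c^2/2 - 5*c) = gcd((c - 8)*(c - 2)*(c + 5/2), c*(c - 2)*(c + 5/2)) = c^2 + c/2 - 5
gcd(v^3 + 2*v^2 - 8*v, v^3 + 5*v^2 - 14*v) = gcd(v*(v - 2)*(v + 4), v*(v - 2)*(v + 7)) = v^2 - 2*v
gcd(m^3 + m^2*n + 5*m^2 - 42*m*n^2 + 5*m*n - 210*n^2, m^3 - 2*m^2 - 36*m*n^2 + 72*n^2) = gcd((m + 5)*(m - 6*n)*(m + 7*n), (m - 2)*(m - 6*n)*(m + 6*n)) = m - 6*n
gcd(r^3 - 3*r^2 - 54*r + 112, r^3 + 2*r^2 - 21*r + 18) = 1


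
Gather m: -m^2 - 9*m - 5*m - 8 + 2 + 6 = -m^2 - 14*m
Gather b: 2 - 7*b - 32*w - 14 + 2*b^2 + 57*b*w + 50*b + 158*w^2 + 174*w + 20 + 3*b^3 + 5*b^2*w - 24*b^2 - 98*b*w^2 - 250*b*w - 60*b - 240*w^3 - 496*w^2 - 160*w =3*b^3 + b^2*(5*w - 22) + b*(-98*w^2 - 193*w - 17) - 240*w^3 - 338*w^2 - 18*w + 8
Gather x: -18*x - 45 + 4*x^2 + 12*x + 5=4*x^2 - 6*x - 40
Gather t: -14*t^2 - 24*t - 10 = -14*t^2 - 24*t - 10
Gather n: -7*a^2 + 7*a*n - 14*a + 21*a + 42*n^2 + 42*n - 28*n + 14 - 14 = -7*a^2 + 7*a + 42*n^2 + n*(7*a + 14)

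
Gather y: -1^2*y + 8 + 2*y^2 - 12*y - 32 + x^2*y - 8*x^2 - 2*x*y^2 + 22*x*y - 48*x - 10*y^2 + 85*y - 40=-8*x^2 - 48*x + y^2*(-2*x - 8) + y*(x^2 + 22*x + 72) - 64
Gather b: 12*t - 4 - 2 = 12*t - 6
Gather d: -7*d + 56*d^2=56*d^2 - 7*d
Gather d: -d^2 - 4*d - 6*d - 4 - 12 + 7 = -d^2 - 10*d - 9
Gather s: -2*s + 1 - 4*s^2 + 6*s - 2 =-4*s^2 + 4*s - 1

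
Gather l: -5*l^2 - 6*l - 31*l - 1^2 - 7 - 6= -5*l^2 - 37*l - 14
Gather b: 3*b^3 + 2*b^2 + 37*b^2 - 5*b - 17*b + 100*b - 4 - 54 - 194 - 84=3*b^3 + 39*b^2 + 78*b - 336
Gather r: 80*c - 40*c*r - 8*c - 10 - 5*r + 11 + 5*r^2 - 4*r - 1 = 72*c + 5*r^2 + r*(-40*c - 9)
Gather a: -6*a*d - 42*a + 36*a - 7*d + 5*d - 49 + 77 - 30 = a*(-6*d - 6) - 2*d - 2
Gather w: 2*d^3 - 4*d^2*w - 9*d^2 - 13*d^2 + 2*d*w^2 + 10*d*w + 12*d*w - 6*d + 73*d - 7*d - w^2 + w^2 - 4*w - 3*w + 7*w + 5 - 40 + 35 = 2*d^3 - 22*d^2 + 2*d*w^2 + 60*d + w*(-4*d^2 + 22*d)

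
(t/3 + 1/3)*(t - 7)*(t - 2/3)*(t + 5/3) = t^4/3 - 5*t^3/3 - 127*t^2/27 - t/9 + 70/27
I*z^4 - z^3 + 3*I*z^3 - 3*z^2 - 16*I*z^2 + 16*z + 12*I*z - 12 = (z - 2)*(z + 6)*(z + I)*(I*z - I)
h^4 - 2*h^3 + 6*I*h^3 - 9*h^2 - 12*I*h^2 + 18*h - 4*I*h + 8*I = (h - 2)*(h + I)^2*(h + 4*I)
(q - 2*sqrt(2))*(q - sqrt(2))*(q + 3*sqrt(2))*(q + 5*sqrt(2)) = q^4 + 5*sqrt(2)*q^3 - 14*q^2 - 58*sqrt(2)*q + 120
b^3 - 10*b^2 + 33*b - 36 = (b - 4)*(b - 3)^2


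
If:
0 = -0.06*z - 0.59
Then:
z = -9.83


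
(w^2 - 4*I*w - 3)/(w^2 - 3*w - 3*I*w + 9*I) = (w - I)/(w - 3)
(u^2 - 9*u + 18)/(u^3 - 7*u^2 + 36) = 1/(u + 2)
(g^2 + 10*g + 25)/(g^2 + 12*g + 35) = (g + 5)/(g + 7)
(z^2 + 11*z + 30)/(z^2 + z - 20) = (z + 6)/(z - 4)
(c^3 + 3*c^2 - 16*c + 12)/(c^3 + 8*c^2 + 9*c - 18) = (c - 2)/(c + 3)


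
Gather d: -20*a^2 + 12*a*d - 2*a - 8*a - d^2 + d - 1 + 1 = -20*a^2 - 10*a - d^2 + d*(12*a + 1)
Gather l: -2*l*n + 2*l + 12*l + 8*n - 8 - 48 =l*(14 - 2*n) + 8*n - 56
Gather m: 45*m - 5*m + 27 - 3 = 40*m + 24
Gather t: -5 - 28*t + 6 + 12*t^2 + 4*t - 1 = 12*t^2 - 24*t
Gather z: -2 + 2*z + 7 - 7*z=5 - 5*z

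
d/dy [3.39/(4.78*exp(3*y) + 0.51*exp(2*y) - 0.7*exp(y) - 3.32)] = (-48.6126*exp(2*y) - 3.4578*exp(y) + 2.373)*exp(y)/(4.78*exp(3*y) + 0.51*exp(2*y) - 0.7*exp(y) - 3.32)^2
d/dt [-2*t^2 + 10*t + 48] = 10 - 4*t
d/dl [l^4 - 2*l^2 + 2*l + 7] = 4*l^3 - 4*l + 2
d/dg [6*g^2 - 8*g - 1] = 12*g - 8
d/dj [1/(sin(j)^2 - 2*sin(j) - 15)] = 2*(1 - sin(j))*cos(j)/((sin(j) - 5)^2*(sin(j) + 3)^2)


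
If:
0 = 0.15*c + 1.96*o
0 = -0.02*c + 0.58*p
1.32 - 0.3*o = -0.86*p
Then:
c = -25.09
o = 1.92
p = -0.87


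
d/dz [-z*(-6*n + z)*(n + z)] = 6*n^2 + 10*n*z - 3*z^2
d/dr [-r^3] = -3*r^2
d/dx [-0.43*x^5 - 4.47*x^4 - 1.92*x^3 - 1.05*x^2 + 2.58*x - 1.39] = -2.15*x^4 - 17.88*x^3 - 5.76*x^2 - 2.1*x + 2.58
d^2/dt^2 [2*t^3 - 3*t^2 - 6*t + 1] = 12*t - 6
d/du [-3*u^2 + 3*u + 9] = 3 - 6*u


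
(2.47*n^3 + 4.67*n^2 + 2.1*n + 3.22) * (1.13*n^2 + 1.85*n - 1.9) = 2.7911*n^5 + 9.8466*n^4 + 6.3195*n^3 - 1.3494*n^2 + 1.967*n - 6.118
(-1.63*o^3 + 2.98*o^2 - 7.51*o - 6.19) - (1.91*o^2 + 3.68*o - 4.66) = -1.63*o^3 + 1.07*o^2 - 11.19*o - 1.53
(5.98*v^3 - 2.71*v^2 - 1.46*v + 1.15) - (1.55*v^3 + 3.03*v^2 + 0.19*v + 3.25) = 4.43*v^3 - 5.74*v^2 - 1.65*v - 2.1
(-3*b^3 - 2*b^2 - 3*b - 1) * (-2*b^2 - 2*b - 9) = 6*b^5 + 10*b^4 + 37*b^3 + 26*b^2 + 29*b + 9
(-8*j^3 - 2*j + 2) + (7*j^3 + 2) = -j^3 - 2*j + 4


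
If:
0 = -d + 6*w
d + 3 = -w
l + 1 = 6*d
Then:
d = -18/7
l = -115/7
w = -3/7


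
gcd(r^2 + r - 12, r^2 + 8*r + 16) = r + 4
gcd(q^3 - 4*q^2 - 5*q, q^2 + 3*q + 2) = q + 1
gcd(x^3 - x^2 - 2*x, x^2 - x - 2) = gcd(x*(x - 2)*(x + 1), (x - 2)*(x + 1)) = x^2 - x - 2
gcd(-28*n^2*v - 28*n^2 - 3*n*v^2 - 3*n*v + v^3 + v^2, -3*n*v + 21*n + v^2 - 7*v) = 1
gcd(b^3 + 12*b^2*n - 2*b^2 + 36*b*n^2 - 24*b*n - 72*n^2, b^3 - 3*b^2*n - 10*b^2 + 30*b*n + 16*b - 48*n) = b - 2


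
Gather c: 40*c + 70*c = 110*c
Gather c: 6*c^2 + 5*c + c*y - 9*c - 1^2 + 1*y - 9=6*c^2 + c*(y - 4) + y - 10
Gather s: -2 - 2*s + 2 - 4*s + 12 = 12 - 6*s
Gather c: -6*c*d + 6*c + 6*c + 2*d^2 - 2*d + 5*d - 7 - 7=c*(12 - 6*d) + 2*d^2 + 3*d - 14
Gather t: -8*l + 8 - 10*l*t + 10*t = -8*l + t*(10 - 10*l) + 8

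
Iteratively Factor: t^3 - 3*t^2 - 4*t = (t - 4)*(t^2 + t) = (t - 4)*(t + 1)*(t)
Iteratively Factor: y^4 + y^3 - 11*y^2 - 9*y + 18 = (y + 2)*(y^3 - y^2 - 9*y + 9) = (y + 2)*(y + 3)*(y^2 - 4*y + 3) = (y - 3)*(y + 2)*(y + 3)*(y - 1)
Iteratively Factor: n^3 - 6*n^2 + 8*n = (n)*(n^2 - 6*n + 8) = n*(n - 2)*(n - 4)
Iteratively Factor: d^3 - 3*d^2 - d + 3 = (d - 1)*(d^2 - 2*d - 3) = (d - 1)*(d + 1)*(d - 3)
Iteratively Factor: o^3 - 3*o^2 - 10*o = (o)*(o^2 - 3*o - 10) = o*(o + 2)*(o - 5)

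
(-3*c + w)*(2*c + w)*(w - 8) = -6*c^2*w + 48*c^2 - c*w^2 + 8*c*w + w^3 - 8*w^2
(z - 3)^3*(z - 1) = z^4 - 10*z^3 + 36*z^2 - 54*z + 27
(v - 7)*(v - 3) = v^2 - 10*v + 21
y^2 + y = y*(y + 1)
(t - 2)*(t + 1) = t^2 - t - 2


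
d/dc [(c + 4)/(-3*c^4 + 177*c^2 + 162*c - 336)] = (-c^4 + 59*c^2 + 54*c - 2*(c + 4)*(-2*c^3 + 59*c + 27) - 112)/(3*(c^4 - 59*c^2 - 54*c + 112)^2)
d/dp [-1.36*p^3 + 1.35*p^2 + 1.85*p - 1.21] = -4.08*p^2 + 2.7*p + 1.85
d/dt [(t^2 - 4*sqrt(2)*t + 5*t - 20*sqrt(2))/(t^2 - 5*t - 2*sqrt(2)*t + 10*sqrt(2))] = 2*(-5*t^2 + sqrt(2)*t^2 + 30*sqrt(2)*t - 80 - 25*sqrt(2))/(t^4 - 10*t^3 - 4*sqrt(2)*t^3 + 33*t^2 + 40*sqrt(2)*t^2 - 100*sqrt(2)*t - 80*t + 200)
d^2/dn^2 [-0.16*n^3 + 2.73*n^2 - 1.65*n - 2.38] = 5.46 - 0.96*n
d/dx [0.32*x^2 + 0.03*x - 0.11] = 0.64*x + 0.03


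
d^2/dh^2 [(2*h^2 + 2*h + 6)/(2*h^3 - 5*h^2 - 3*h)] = 4*(4*h^6 + 12*h^5 + 60*h^4 - 224*h^3 + 171*h^2 + 135*h + 27)/(h^3*(8*h^6 - 60*h^5 + 114*h^4 + 55*h^3 - 171*h^2 - 135*h - 27))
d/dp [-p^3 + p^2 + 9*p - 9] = -3*p^2 + 2*p + 9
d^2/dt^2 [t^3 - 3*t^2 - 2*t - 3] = 6*t - 6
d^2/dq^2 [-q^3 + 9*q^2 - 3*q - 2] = 18 - 6*q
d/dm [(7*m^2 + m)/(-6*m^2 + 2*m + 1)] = (20*m^2 + 14*m + 1)/(36*m^4 - 24*m^3 - 8*m^2 + 4*m + 1)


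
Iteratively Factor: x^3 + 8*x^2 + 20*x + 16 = (x + 2)*(x^2 + 6*x + 8) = (x + 2)*(x + 4)*(x + 2)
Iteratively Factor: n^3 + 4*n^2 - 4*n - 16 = (n + 4)*(n^2 - 4) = (n + 2)*(n + 4)*(n - 2)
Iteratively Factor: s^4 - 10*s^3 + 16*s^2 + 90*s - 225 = (s - 5)*(s^3 - 5*s^2 - 9*s + 45) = (s - 5)*(s + 3)*(s^2 - 8*s + 15) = (s - 5)^2*(s + 3)*(s - 3)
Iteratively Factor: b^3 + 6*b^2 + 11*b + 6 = (b + 1)*(b^2 + 5*b + 6) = (b + 1)*(b + 2)*(b + 3)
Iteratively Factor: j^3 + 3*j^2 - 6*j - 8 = (j - 2)*(j^2 + 5*j + 4) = (j - 2)*(j + 4)*(j + 1)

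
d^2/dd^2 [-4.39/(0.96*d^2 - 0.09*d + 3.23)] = (8.091648*d^2 - 0.758592*d - 4.39*(1.92*d - 0.09)*(3.84*d - 0.18) + 27.225024)/(0.96*d^2 - 0.09*d + 3.23)^3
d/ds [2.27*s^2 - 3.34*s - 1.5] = 4.54*s - 3.34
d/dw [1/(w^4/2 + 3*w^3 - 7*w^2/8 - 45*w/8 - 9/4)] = 8*(-16*w^3 - 72*w^2 + 14*w + 45)/(-4*w^4 - 24*w^3 + 7*w^2 + 45*w + 18)^2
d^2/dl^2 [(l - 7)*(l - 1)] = 2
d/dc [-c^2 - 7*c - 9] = -2*c - 7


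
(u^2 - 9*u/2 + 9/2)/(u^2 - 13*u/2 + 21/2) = (2*u - 3)/(2*u - 7)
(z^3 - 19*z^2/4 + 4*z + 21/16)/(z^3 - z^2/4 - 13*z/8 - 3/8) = (z - 7/2)/(z + 1)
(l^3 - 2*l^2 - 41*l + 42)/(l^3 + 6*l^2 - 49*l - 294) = (l - 1)/(l + 7)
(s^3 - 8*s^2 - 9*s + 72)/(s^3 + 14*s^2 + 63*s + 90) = (s^2 - 11*s + 24)/(s^2 + 11*s + 30)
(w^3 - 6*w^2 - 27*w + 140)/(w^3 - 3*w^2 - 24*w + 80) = (w - 7)/(w - 4)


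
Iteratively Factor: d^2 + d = (d + 1)*(d)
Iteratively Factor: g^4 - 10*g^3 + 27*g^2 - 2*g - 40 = (g - 5)*(g^3 - 5*g^2 + 2*g + 8) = (g - 5)*(g + 1)*(g^2 - 6*g + 8) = (g - 5)*(g - 4)*(g + 1)*(g - 2)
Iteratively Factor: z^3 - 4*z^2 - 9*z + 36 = (z - 3)*(z^2 - z - 12) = (z - 3)*(z + 3)*(z - 4)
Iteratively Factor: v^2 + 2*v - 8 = (v - 2)*(v + 4)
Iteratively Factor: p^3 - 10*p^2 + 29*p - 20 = (p - 5)*(p^2 - 5*p + 4) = (p - 5)*(p - 4)*(p - 1)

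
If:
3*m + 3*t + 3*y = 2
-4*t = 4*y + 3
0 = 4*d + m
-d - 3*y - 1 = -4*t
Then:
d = -17/48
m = 17/12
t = -11/48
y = -25/48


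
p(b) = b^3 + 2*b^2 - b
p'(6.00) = 131.00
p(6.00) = 282.00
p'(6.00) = 131.00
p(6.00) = 282.00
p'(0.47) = 1.54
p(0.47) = 0.08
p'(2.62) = 30.07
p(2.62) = 29.09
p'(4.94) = 91.97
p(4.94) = 164.42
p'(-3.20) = 16.92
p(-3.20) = -9.09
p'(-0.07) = -1.27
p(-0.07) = 0.08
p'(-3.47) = 21.24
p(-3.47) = -14.23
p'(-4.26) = 36.40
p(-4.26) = -36.75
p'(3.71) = 55.13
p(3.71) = 74.88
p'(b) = 3*b^2 + 4*b - 1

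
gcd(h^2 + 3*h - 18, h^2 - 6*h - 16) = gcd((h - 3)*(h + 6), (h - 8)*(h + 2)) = 1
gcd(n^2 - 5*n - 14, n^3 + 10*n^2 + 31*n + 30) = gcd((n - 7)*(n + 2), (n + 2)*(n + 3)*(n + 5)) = n + 2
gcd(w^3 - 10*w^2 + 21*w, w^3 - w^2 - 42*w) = w^2 - 7*w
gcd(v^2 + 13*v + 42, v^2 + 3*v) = 1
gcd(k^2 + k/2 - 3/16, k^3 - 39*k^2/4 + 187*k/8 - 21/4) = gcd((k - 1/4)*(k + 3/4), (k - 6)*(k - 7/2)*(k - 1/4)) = k - 1/4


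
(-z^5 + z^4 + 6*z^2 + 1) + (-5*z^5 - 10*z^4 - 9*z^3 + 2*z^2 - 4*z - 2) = -6*z^5 - 9*z^4 - 9*z^3 + 8*z^2 - 4*z - 1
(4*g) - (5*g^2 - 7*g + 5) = -5*g^2 + 11*g - 5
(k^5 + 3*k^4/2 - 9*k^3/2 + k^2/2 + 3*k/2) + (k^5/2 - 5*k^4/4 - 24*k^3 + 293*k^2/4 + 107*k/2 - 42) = 3*k^5/2 + k^4/4 - 57*k^3/2 + 295*k^2/4 + 55*k - 42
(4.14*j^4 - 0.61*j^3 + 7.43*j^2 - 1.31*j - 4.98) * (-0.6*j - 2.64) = -2.484*j^5 - 10.5636*j^4 - 2.8476*j^3 - 18.8292*j^2 + 6.4464*j + 13.1472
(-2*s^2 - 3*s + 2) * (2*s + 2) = -4*s^3 - 10*s^2 - 2*s + 4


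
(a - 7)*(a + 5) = a^2 - 2*a - 35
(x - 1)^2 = x^2 - 2*x + 1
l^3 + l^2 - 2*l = l*(l - 1)*(l + 2)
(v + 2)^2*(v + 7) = v^3 + 11*v^2 + 32*v + 28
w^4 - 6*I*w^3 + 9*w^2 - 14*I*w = w*(w - 7*I)*(w - I)*(w + 2*I)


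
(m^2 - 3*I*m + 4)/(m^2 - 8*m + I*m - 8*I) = (m - 4*I)/(m - 8)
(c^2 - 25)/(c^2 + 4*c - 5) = (c - 5)/(c - 1)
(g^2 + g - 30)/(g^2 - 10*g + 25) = (g + 6)/(g - 5)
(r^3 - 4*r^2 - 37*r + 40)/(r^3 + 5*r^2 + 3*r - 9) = (r^2 - 3*r - 40)/(r^2 + 6*r + 9)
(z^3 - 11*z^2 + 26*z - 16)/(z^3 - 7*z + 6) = (z - 8)/(z + 3)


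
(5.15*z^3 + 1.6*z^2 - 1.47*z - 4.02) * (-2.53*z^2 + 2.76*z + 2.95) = -13.0295*z^5 + 10.166*z^4 + 23.3276*z^3 + 10.8334*z^2 - 15.4317*z - 11.859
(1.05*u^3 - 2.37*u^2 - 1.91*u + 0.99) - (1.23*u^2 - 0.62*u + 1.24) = 1.05*u^3 - 3.6*u^2 - 1.29*u - 0.25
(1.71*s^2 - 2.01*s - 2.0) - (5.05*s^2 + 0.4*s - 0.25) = -3.34*s^2 - 2.41*s - 1.75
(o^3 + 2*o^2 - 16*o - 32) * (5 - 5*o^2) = -5*o^5 - 10*o^4 + 85*o^3 + 170*o^2 - 80*o - 160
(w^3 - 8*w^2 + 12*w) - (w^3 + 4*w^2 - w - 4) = -12*w^2 + 13*w + 4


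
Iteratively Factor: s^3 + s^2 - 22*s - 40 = (s - 5)*(s^2 + 6*s + 8) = (s - 5)*(s + 4)*(s + 2)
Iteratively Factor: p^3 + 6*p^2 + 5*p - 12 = (p + 4)*(p^2 + 2*p - 3) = (p + 3)*(p + 4)*(p - 1)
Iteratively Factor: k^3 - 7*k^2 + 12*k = (k - 3)*(k^2 - 4*k) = k*(k - 3)*(k - 4)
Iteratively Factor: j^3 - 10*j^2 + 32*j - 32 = (j - 2)*(j^2 - 8*j + 16) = (j - 4)*(j - 2)*(j - 4)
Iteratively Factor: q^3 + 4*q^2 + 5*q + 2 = (q + 1)*(q^2 + 3*q + 2) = (q + 1)*(q + 2)*(q + 1)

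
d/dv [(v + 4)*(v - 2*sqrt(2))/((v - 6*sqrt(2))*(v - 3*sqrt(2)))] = (-7*sqrt(2)*v^2 - 4*v^2 + 16*sqrt(2)*v + 72*v - 72*sqrt(2))/(v^4 - 18*sqrt(2)*v^3 + 234*v^2 - 648*sqrt(2)*v + 1296)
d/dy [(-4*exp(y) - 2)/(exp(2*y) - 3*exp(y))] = 2*(2*exp(2*y) + 2*exp(y) - 3)*exp(-y)/(exp(2*y) - 6*exp(y) + 9)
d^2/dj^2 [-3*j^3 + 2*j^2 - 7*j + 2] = 4 - 18*j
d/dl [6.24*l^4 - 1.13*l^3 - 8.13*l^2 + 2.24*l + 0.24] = 24.96*l^3 - 3.39*l^2 - 16.26*l + 2.24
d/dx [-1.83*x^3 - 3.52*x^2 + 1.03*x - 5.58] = -5.49*x^2 - 7.04*x + 1.03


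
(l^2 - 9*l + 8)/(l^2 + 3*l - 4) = (l - 8)/(l + 4)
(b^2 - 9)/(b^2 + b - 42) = (b^2 - 9)/(b^2 + b - 42)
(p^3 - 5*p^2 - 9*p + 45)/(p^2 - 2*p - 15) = p - 3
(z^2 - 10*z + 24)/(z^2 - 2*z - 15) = (-z^2 + 10*z - 24)/(-z^2 + 2*z + 15)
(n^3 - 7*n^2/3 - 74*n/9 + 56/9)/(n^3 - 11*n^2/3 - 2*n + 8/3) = (n + 7/3)/(n + 1)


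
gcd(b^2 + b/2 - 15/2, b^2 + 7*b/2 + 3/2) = b + 3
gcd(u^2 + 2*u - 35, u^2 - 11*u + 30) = u - 5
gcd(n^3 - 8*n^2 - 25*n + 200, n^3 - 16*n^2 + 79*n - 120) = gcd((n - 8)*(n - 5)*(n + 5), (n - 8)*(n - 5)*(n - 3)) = n^2 - 13*n + 40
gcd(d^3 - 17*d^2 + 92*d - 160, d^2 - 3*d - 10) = d - 5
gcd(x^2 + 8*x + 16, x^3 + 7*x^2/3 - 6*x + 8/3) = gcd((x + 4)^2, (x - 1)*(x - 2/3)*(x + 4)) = x + 4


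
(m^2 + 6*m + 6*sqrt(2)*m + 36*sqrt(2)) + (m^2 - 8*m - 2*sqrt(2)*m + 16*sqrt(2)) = 2*m^2 - 2*m + 4*sqrt(2)*m + 52*sqrt(2)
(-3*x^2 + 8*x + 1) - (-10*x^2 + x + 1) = 7*x^2 + 7*x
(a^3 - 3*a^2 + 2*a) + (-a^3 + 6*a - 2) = -3*a^2 + 8*a - 2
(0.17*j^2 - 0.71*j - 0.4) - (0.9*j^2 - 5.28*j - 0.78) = -0.73*j^2 + 4.57*j + 0.38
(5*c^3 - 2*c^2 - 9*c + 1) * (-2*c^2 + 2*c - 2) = -10*c^5 + 14*c^4 + 4*c^3 - 16*c^2 + 20*c - 2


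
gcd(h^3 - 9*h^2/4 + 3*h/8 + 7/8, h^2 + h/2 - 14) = 1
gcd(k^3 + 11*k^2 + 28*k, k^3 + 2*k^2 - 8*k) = k^2 + 4*k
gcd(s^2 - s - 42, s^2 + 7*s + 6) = s + 6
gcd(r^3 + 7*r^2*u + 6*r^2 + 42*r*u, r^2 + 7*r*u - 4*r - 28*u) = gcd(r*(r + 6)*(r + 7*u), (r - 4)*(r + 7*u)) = r + 7*u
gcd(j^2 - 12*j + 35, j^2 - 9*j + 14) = j - 7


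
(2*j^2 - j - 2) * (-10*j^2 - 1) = -20*j^4 + 10*j^3 + 18*j^2 + j + 2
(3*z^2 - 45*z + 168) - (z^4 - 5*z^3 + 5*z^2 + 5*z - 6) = -z^4 + 5*z^3 - 2*z^2 - 50*z + 174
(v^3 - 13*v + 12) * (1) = v^3 - 13*v + 12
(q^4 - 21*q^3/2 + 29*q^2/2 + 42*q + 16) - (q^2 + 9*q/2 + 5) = q^4 - 21*q^3/2 + 27*q^2/2 + 75*q/2 + 11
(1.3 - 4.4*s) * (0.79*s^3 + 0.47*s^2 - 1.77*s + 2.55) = -3.476*s^4 - 1.041*s^3 + 8.399*s^2 - 13.521*s + 3.315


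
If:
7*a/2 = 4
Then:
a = 8/7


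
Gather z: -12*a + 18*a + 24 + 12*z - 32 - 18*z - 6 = 6*a - 6*z - 14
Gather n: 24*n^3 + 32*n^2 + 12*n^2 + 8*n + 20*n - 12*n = 24*n^3 + 44*n^2 + 16*n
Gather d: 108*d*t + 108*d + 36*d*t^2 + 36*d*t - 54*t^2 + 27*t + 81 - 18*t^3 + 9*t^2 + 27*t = d*(36*t^2 + 144*t + 108) - 18*t^3 - 45*t^2 + 54*t + 81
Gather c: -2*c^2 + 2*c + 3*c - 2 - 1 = -2*c^2 + 5*c - 3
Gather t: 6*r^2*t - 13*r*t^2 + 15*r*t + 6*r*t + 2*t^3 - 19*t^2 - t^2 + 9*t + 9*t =2*t^3 + t^2*(-13*r - 20) + t*(6*r^2 + 21*r + 18)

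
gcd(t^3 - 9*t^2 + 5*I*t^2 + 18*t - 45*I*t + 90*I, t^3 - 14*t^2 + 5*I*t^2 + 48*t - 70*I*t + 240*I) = t^2 + t*(-6 + 5*I) - 30*I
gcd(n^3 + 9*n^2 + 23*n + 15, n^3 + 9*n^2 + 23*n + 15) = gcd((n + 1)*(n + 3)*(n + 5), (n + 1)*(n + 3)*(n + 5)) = n^3 + 9*n^2 + 23*n + 15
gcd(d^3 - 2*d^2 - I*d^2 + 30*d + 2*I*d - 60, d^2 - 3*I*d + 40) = d + 5*I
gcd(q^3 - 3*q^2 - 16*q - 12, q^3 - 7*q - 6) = q^2 + 3*q + 2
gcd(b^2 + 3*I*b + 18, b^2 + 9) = b - 3*I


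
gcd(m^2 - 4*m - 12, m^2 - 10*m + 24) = m - 6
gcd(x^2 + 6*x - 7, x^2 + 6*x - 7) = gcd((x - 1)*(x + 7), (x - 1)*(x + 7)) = x^2 + 6*x - 7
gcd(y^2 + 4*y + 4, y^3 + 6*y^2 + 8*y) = y + 2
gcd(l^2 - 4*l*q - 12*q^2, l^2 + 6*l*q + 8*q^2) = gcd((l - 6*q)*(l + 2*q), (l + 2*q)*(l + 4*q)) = l + 2*q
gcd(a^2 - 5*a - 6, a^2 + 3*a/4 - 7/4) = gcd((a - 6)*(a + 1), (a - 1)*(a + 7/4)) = 1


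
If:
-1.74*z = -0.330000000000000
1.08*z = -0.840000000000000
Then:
No Solution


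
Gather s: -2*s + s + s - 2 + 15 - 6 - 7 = 0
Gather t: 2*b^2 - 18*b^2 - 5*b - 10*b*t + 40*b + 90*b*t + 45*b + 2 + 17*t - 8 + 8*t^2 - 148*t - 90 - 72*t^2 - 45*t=-16*b^2 + 80*b - 64*t^2 + t*(80*b - 176) - 96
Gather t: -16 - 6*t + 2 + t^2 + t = t^2 - 5*t - 14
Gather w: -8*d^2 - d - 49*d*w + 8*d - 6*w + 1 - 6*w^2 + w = -8*d^2 + 7*d - 6*w^2 + w*(-49*d - 5) + 1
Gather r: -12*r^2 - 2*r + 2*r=-12*r^2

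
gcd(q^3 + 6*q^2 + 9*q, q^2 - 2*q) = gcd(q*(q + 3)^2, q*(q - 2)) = q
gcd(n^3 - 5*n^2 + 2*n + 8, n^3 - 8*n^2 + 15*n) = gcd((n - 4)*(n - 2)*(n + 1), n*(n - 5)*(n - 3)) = 1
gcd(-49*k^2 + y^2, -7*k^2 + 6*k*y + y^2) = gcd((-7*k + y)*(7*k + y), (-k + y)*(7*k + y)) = 7*k + y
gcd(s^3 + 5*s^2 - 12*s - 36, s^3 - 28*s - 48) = s + 2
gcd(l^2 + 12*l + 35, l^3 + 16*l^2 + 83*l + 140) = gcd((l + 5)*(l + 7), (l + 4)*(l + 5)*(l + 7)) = l^2 + 12*l + 35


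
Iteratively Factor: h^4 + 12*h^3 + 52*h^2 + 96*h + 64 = (h + 4)*(h^3 + 8*h^2 + 20*h + 16) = (h + 2)*(h + 4)*(h^2 + 6*h + 8) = (h + 2)^2*(h + 4)*(h + 4)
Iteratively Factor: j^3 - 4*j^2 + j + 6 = (j - 3)*(j^2 - j - 2) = (j - 3)*(j + 1)*(j - 2)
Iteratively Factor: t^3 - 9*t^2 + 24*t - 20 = (t - 2)*(t^2 - 7*t + 10) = (t - 5)*(t - 2)*(t - 2)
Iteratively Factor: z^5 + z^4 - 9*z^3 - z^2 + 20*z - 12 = (z + 2)*(z^4 - z^3 - 7*z^2 + 13*z - 6) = (z + 2)*(z + 3)*(z^3 - 4*z^2 + 5*z - 2) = (z - 1)*(z + 2)*(z + 3)*(z^2 - 3*z + 2) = (z - 2)*(z - 1)*(z + 2)*(z + 3)*(z - 1)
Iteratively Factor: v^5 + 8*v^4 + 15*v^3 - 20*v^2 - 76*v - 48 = (v + 3)*(v^4 + 5*v^3 - 20*v - 16) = (v - 2)*(v + 3)*(v^3 + 7*v^2 + 14*v + 8) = (v - 2)*(v + 2)*(v + 3)*(v^2 + 5*v + 4) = (v - 2)*(v + 2)*(v + 3)*(v + 4)*(v + 1)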